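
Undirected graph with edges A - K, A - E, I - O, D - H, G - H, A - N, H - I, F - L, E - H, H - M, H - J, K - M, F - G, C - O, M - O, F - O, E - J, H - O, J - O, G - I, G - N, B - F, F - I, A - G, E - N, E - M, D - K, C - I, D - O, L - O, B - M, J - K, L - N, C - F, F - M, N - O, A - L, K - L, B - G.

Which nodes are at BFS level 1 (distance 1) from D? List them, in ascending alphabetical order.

Level 0: D
Level 1: H, K, O
Level 2: A, C, E, F, G, I, J, L, M, N
Level 3: B

H, K, O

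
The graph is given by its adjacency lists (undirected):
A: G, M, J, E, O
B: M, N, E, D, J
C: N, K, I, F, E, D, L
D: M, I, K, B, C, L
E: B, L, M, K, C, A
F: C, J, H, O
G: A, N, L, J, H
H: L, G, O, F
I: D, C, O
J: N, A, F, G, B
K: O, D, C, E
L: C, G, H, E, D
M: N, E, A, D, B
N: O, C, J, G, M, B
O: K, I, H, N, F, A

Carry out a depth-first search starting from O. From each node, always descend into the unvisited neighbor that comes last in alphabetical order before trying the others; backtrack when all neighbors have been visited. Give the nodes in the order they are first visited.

O N M E L H G J F C K D I B A

Visit O
O → N
N → M
M → E
E → L
L → H
H → G
G → J
J → F
F → C
C → K
K → D
D → I
D → B
J → A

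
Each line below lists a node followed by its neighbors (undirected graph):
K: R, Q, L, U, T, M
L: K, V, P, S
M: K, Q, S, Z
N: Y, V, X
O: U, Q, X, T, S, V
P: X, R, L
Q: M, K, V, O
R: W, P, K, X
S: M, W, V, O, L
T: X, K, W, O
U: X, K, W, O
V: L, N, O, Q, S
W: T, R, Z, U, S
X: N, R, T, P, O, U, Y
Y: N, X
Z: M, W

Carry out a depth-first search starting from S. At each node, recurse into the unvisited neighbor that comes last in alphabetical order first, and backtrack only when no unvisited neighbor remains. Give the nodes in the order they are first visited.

S -> W -> Z -> M -> Q -> V -> O -> X -> Y -> N -> U -> K -> T -> R -> P -> L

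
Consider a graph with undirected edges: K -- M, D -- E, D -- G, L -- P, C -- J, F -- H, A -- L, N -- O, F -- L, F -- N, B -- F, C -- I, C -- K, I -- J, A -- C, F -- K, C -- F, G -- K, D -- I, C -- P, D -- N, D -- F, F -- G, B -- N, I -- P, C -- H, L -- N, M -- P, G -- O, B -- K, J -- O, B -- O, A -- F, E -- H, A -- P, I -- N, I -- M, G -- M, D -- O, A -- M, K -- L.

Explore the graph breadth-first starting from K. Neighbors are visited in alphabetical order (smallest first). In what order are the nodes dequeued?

K → B → C → F → G → L → M → N → O → A → H → I → J → P → D → E

Visit K; enqueue B, C, F, G, L, M → queue [B, C, F, G, L, M]
Visit B; enqueue N, O → queue [C, F, G, L, M, N, O]
Visit C; enqueue A, H, I, J, P → queue [F, G, L, M, N, O, A, H, I, J, P]
Visit F; enqueue D → queue [G, L, M, N, O, A, H, I, J, P, D]
Visit G → queue [L, M, N, O, A, H, I, J, P, D]
Visit L → queue [M, N, O, A, H, I, J, P, D]
Visit M → queue [N, O, A, H, I, J, P, D]
Visit N → queue [O, A, H, I, J, P, D]
Visit O → queue [A, H, I, J, P, D]
Visit A → queue [H, I, J, P, D]
Visit H; enqueue E → queue [I, J, P, D, E]
Visit I → queue [J, P, D, E]
Visit J → queue [P, D, E]
Visit P → queue [D, E]
Visit D → queue [E]
Visit E → queue []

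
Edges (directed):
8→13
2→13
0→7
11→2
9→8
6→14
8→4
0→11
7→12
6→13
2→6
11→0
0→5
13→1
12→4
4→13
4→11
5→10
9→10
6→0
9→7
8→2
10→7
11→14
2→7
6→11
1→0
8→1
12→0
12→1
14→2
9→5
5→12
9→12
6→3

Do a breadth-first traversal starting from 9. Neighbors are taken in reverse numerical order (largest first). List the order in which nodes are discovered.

9 12 10 8 7 5 4 1 0 13 2 11 6 14 3

Visit 9; enqueue 12, 10, 8, 7, 5 → queue [12, 10, 8, 7, 5]
Visit 12; enqueue 4, 1, 0 → queue [10, 8, 7, 5, 4, 1, 0]
Visit 10 → queue [8, 7, 5, 4, 1, 0]
Visit 8; enqueue 13, 2 → queue [7, 5, 4, 1, 0, 13, 2]
Visit 7 → queue [5, 4, 1, 0, 13, 2]
Visit 5 → queue [4, 1, 0, 13, 2]
Visit 4; enqueue 11 → queue [1, 0, 13, 2, 11]
Visit 1 → queue [0, 13, 2, 11]
Visit 0 → queue [13, 2, 11]
Visit 13 → queue [2, 11]
Visit 2; enqueue 6 → queue [11, 6]
Visit 11; enqueue 14 → queue [6, 14]
Visit 6; enqueue 3 → queue [14, 3]
Visit 14 → queue [3]
Visit 3 → queue []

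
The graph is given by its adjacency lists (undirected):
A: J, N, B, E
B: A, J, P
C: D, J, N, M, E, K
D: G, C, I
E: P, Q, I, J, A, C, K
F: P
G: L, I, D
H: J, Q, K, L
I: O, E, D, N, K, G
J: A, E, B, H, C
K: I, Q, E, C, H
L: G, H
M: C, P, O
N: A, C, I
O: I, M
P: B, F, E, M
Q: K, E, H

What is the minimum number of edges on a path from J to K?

2

Level 0: J
Level 1: A, B, C, E, H
Level 2: D, I, K, L, M, N, P, Q
Level 3: F, G, O
K first appears at level 2.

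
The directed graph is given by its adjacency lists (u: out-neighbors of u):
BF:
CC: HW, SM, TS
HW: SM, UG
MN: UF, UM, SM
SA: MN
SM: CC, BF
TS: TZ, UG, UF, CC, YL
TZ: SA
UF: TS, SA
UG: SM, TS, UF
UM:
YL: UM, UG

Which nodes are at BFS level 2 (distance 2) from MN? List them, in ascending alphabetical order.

Level 0: MN
Level 1: SM, UF, UM
Level 2: BF, CC, SA, TS
Level 3: HW, TZ, UG, YL

BF, CC, SA, TS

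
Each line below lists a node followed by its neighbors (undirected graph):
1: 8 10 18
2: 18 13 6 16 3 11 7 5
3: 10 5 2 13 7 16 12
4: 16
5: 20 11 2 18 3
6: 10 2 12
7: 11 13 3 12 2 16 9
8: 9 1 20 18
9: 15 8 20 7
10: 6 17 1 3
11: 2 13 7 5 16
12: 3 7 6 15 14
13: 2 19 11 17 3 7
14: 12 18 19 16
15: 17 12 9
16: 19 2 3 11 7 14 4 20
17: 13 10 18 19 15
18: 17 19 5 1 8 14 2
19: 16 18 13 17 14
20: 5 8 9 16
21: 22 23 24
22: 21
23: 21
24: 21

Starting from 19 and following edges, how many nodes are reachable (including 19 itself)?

BFS from 19 visits: 19, 16, 18, 13, 17, 14, 2, 3, 11, 7, 4, 20, 5, 1, 8, 10, 15, 12, 6, 9
Reachable nodes: 20 of 24 total.

20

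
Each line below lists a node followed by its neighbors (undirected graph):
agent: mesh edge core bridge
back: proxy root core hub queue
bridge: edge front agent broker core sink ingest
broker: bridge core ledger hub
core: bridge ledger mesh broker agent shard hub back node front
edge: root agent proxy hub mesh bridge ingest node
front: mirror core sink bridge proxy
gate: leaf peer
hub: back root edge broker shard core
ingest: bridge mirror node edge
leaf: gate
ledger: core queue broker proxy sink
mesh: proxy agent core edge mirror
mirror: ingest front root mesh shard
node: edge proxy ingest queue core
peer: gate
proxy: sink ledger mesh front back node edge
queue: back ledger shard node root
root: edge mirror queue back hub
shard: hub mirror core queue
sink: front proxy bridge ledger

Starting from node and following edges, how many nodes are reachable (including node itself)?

18

BFS from node visits: node, queue, proxy, ingest, edge, core, shard, root, ledger, back, sink, mesh, front, mirror, bridge, hub, agent, broker
Reachable nodes: 18 of 21 total.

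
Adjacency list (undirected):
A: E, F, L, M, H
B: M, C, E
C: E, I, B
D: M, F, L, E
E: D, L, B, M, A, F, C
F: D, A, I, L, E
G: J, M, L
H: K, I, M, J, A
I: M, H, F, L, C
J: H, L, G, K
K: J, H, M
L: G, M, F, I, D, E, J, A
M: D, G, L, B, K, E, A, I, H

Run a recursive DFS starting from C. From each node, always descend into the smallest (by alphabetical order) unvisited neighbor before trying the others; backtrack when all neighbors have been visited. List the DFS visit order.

Visit C
C → B
B → E
E → A
A → F
F → D
D → L
L → G
G → J
J → H
H → I
I → M
M → K

C B E A F D L G J H I M K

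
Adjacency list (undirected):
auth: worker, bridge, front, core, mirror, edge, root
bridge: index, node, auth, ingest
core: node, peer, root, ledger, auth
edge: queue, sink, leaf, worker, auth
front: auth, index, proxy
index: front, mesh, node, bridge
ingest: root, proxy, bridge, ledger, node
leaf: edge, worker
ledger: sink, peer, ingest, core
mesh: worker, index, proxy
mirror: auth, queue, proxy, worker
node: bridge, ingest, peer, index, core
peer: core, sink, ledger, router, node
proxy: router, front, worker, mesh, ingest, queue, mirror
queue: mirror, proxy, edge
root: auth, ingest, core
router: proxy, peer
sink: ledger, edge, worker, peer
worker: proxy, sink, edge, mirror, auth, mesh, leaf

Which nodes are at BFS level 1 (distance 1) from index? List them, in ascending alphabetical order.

bridge, front, mesh, node

Level 0: index
Level 1: bridge, front, mesh, node
Level 2: auth, core, ingest, peer, proxy, worker
Level 3: edge, leaf, ledger, mirror, queue, root, router, sink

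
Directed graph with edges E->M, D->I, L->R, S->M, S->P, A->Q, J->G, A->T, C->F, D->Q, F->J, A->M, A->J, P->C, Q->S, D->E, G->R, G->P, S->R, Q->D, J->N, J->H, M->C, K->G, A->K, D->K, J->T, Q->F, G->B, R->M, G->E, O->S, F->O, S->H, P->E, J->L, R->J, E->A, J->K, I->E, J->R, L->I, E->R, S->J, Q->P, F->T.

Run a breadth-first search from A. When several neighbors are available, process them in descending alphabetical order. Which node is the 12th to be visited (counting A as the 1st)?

Visit A; enqueue T, Q, M, K, J → queue [T, Q, M, K, J]
Visit T → queue [Q, M, K, J]
Visit Q; enqueue S, P, F, D → queue [M, K, J, S, P, F, D]
Visit M; enqueue C → queue [K, J, S, P, F, D, C]
Visit K; enqueue G → queue [J, S, P, F, D, C, G]
Visit J; enqueue R, N, L, H → queue [S, P, F, D, C, G, R, N, L, H]
Visit S → queue [P, F, D, C, G, R, N, L, H]
Visit P; enqueue E → queue [F, D, C, G, R, N, L, H, E]
Visit F; enqueue O → queue [D, C, G, R, N, L, H, E, O]
Visit D; enqueue I → queue [C, G, R, N, L, H, E, O, I]
Visit C → queue [G, R, N, L, H, E, O, I]
Visit G; enqueue B → queue [R, N, L, H, E, O, I, B]
Visit R → queue [N, L, H, E, O, I, B]
Visit N → queue [L, H, E, O, I, B]
Visit L → queue [H, E, O, I, B]
Visit H → queue [E, O, I, B]
Visit E → queue [O, I, B]
Visit O → queue [I, B]
Visit I → queue [B]
Visit B → queue []

Visit order: A, T, Q, M, K, J, S, P, F, D, C, G, R, N, L, H, E, O, I, B

G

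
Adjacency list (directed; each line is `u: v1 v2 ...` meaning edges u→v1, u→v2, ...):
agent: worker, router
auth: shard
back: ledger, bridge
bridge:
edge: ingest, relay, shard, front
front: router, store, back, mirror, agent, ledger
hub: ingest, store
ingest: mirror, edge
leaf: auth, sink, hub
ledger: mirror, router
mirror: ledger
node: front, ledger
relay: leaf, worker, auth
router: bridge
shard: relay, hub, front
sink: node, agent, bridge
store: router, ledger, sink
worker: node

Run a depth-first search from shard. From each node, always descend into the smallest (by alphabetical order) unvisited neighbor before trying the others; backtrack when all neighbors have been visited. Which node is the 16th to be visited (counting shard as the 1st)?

relay

Visit shard
shard → front
front → agent
agent → router
router → bridge
agent → worker
worker → node
node → ledger
ledger → mirror
front → back
front → store
store → sink
shard → hub
hub → ingest
ingest → edge
edge → relay
relay → auth
relay → leaf

Visit order: shard, front, agent, router, bridge, worker, node, ledger, mirror, back, store, sink, hub, ingest, edge, relay, auth, leaf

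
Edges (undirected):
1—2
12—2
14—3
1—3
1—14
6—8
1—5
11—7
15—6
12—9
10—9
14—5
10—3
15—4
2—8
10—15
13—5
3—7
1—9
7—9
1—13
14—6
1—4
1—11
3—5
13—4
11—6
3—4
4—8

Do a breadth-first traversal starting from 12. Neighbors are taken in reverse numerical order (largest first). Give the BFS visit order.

Visit 12; enqueue 9, 2 → queue [9, 2]
Visit 9; enqueue 10, 7, 1 → queue [2, 10, 7, 1]
Visit 2; enqueue 8 → queue [10, 7, 1, 8]
Visit 10; enqueue 15, 3 → queue [7, 1, 8, 15, 3]
Visit 7; enqueue 11 → queue [1, 8, 15, 3, 11]
Visit 1; enqueue 14, 13, 5, 4 → queue [8, 15, 3, 11, 14, 13, 5, 4]
Visit 8; enqueue 6 → queue [15, 3, 11, 14, 13, 5, 4, 6]
Visit 15 → queue [3, 11, 14, 13, 5, 4, 6]
Visit 3 → queue [11, 14, 13, 5, 4, 6]
Visit 11 → queue [14, 13, 5, 4, 6]
Visit 14 → queue [13, 5, 4, 6]
Visit 13 → queue [5, 4, 6]
Visit 5 → queue [4, 6]
Visit 4 → queue [6]
Visit 6 → queue []

12 -> 9 -> 2 -> 10 -> 7 -> 1 -> 8 -> 15 -> 3 -> 11 -> 14 -> 13 -> 5 -> 4 -> 6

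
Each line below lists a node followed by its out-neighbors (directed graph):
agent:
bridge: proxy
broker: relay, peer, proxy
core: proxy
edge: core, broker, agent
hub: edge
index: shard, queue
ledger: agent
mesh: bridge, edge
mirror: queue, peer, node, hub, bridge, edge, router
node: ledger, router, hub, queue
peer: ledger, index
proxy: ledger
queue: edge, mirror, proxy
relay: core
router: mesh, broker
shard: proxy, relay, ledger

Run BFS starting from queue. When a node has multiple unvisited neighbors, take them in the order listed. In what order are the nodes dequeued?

Visit queue; enqueue edge, mirror, proxy → queue [edge, mirror, proxy]
Visit edge; enqueue core, broker, agent → queue [mirror, proxy, core, broker, agent]
Visit mirror; enqueue peer, node, hub, bridge, router → queue [proxy, core, broker, agent, peer, node, hub, bridge, router]
Visit proxy; enqueue ledger → queue [core, broker, agent, peer, node, hub, bridge, router, ledger]
Visit core → queue [broker, agent, peer, node, hub, bridge, router, ledger]
Visit broker; enqueue relay → queue [agent, peer, node, hub, bridge, router, ledger, relay]
Visit agent → queue [peer, node, hub, bridge, router, ledger, relay]
Visit peer; enqueue index → queue [node, hub, bridge, router, ledger, relay, index]
Visit node → queue [hub, bridge, router, ledger, relay, index]
Visit hub → queue [bridge, router, ledger, relay, index]
Visit bridge → queue [router, ledger, relay, index]
Visit router; enqueue mesh → queue [ledger, relay, index, mesh]
Visit ledger → queue [relay, index, mesh]
Visit relay → queue [index, mesh]
Visit index; enqueue shard → queue [mesh, shard]
Visit mesh → queue [shard]
Visit shard → queue []

queue, edge, mirror, proxy, core, broker, agent, peer, node, hub, bridge, router, ledger, relay, index, mesh, shard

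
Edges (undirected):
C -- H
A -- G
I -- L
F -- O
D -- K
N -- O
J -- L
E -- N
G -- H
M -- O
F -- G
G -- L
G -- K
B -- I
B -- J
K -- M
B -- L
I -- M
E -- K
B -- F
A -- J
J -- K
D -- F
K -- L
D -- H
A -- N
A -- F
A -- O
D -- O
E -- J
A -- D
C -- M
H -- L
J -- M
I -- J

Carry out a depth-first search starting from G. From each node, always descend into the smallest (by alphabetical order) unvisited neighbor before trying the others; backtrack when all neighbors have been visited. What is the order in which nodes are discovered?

G → A → D → F → B → I → J → E → K → L → H → C → M → O → N

Visit G
G → A
A → D
D → F
F → B
B → I
I → J
J → E
E → K
K → L
L → H
H → C
C → M
M → O
O → N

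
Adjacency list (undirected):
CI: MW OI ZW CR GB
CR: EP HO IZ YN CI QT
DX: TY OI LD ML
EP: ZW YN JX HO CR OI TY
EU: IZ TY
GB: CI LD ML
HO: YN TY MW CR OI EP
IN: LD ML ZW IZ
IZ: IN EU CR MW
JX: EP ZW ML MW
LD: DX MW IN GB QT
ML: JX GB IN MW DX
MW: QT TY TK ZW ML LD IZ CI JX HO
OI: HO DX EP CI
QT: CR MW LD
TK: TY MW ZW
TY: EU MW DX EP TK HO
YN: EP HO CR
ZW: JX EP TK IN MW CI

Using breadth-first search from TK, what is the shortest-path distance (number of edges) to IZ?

2

Level 0: TK
Level 1: MW, TY, ZW
Level 2: CI, DX, EP, EU, HO, IN, IZ, JX, LD, ML, QT
Level 3: CR, GB, OI, YN
IZ first appears at level 2.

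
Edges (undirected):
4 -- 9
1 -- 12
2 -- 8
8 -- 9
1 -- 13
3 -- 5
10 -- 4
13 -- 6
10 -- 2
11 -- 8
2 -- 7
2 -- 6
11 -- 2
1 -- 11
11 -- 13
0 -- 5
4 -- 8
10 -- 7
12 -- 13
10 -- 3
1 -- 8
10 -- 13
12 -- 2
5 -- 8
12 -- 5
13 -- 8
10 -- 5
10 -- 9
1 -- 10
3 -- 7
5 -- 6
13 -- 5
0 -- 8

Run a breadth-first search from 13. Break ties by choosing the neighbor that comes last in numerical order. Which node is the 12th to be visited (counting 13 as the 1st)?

Visit 13; enqueue 12, 11, 10, 8, 6, 5, 1 → queue [12, 11, 10, 8, 6, 5, 1]
Visit 12; enqueue 2 → queue [11, 10, 8, 6, 5, 1, 2]
Visit 11 → queue [10, 8, 6, 5, 1, 2]
Visit 10; enqueue 9, 7, 4, 3 → queue [8, 6, 5, 1, 2, 9, 7, 4, 3]
Visit 8; enqueue 0 → queue [6, 5, 1, 2, 9, 7, 4, 3, 0]
Visit 6 → queue [5, 1, 2, 9, 7, 4, 3, 0]
Visit 5 → queue [1, 2, 9, 7, 4, 3, 0]
Visit 1 → queue [2, 9, 7, 4, 3, 0]
Visit 2 → queue [9, 7, 4, 3, 0]
Visit 9 → queue [7, 4, 3, 0]
Visit 7 → queue [4, 3, 0]
Visit 4 → queue [3, 0]
Visit 3 → queue [0]
Visit 0 → queue []

Visit order: 13, 12, 11, 10, 8, 6, 5, 1, 2, 9, 7, 4, 3, 0

4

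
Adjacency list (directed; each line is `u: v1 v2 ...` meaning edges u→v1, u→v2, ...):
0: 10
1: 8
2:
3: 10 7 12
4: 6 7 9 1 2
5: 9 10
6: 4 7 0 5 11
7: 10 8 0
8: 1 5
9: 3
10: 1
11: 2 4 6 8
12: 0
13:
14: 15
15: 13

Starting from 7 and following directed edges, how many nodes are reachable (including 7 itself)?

BFS from 7 visits: 7, 10, 8, 0, 1, 5, 9, 3, 12
Reachable nodes: 9 of 16 total.

9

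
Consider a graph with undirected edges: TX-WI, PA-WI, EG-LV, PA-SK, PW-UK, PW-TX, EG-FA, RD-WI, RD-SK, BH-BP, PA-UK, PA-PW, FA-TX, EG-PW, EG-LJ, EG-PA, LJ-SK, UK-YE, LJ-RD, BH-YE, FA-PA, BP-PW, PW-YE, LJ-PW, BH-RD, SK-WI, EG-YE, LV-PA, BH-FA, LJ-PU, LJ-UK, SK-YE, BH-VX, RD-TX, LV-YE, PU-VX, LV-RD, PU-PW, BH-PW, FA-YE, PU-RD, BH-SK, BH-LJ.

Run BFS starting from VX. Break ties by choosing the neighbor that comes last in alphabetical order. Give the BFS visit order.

VX PU BH RD PW LJ YE SK FA BP WI TX LV UK PA EG

Visit VX; enqueue PU, BH → queue [PU, BH]
Visit PU; enqueue RD, PW, LJ → queue [BH, RD, PW, LJ]
Visit BH; enqueue YE, SK, FA, BP → queue [RD, PW, LJ, YE, SK, FA, BP]
Visit RD; enqueue WI, TX, LV → queue [PW, LJ, YE, SK, FA, BP, WI, TX, LV]
Visit PW; enqueue UK, PA, EG → queue [LJ, YE, SK, FA, BP, WI, TX, LV, UK, PA, EG]
Visit LJ → queue [YE, SK, FA, BP, WI, TX, LV, UK, PA, EG]
Visit YE → queue [SK, FA, BP, WI, TX, LV, UK, PA, EG]
Visit SK → queue [FA, BP, WI, TX, LV, UK, PA, EG]
Visit FA → queue [BP, WI, TX, LV, UK, PA, EG]
Visit BP → queue [WI, TX, LV, UK, PA, EG]
Visit WI → queue [TX, LV, UK, PA, EG]
Visit TX → queue [LV, UK, PA, EG]
Visit LV → queue [UK, PA, EG]
Visit UK → queue [PA, EG]
Visit PA → queue [EG]
Visit EG → queue []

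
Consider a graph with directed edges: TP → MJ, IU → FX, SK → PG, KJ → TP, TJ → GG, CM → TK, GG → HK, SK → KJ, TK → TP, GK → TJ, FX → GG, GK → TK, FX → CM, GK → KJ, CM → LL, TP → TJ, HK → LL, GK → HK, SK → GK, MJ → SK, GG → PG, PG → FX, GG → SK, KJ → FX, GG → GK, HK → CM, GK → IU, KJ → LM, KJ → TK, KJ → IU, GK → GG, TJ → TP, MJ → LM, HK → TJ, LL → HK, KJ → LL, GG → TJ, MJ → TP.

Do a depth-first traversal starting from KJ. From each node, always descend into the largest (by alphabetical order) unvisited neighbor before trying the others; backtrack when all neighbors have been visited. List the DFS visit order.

KJ, TP, TJ, GG, SK, PG, FX, CM, TK, LL, HK, GK, IU, MJ, LM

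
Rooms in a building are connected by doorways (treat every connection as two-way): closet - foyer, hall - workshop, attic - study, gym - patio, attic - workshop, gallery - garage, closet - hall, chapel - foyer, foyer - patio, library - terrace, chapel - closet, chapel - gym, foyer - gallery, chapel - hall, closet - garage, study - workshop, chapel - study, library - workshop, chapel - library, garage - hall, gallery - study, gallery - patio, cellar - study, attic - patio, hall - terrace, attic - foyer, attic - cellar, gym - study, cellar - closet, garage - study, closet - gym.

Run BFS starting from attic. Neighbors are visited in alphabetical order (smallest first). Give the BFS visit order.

attic, cellar, foyer, patio, study, workshop, closet, chapel, gallery, gym, garage, hall, library, terrace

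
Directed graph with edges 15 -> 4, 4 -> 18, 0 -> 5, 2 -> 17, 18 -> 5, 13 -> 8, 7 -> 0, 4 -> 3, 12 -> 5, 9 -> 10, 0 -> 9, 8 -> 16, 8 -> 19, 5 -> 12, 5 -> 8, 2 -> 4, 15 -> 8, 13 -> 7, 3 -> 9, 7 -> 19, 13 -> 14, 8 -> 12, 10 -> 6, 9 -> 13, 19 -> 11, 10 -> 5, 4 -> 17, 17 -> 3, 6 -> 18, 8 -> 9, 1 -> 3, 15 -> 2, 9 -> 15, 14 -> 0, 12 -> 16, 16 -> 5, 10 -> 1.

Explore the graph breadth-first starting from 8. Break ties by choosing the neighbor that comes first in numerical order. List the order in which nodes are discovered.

Visit 8; enqueue 9, 12, 16, 19 → queue [9, 12, 16, 19]
Visit 9; enqueue 10, 13, 15 → queue [12, 16, 19, 10, 13, 15]
Visit 12; enqueue 5 → queue [16, 19, 10, 13, 15, 5]
Visit 16 → queue [19, 10, 13, 15, 5]
Visit 19; enqueue 11 → queue [10, 13, 15, 5, 11]
Visit 10; enqueue 1, 6 → queue [13, 15, 5, 11, 1, 6]
Visit 13; enqueue 7, 14 → queue [15, 5, 11, 1, 6, 7, 14]
Visit 15; enqueue 2, 4 → queue [5, 11, 1, 6, 7, 14, 2, 4]
Visit 5 → queue [11, 1, 6, 7, 14, 2, 4]
Visit 11 → queue [1, 6, 7, 14, 2, 4]
Visit 1; enqueue 3 → queue [6, 7, 14, 2, 4, 3]
Visit 6; enqueue 18 → queue [7, 14, 2, 4, 3, 18]
Visit 7; enqueue 0 → queue [14, 2, 4, 3, 18, 0]
Visit 14 → queue [2, 4, 3, 18, 0]
Visit 2; enqueue 17 → queue [4, 3, 18, 0, 17]
Visit 4 → queue [3, 18, 0, 17]
Visit 3 → queue [18, 0, 17]
Visit 18 → queue [0, 17]
Visit 0 → queue [17]
Visit 17 → queue []

8 9 12 16 19 10 13 15 5 11 1 6 7 14 2 4 3 18 0 17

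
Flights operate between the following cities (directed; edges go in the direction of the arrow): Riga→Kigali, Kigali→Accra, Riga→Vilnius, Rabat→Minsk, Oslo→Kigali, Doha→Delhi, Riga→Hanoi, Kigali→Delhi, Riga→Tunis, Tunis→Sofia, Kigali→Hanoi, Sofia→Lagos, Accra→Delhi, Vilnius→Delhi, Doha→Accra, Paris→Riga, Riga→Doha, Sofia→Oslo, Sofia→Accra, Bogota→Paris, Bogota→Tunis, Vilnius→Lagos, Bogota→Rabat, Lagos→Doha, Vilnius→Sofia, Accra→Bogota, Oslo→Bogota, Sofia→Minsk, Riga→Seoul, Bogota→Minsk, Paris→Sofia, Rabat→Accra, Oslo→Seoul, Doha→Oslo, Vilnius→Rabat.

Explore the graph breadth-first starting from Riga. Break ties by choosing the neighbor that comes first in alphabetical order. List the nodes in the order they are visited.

Riga Doha Hanoi Kigali Seoul Tunis Vilnius Accra Delhi Oslo Sofia Lagos Rabat Bogota Minsk Paris

Visit Riga; enqueue Doha, Hanoi, Kigali, Seoul, Tunis, Vilnius → queue [Doha, Hanoi, Kigali, Seoul, Tunis, Vilnius]
Visit Doha; enqueue Accra, Delhi, Oslo → queue [Hanoi, Kigali, Seoul, Tunis, Vilnius, Accra, Delhi, Oslo]
Visit Hanoi → queue [Kigali, Seoul, Tunis, Vilnius, Accra, Delhi, Oslo]
Visit Kigali → queue [Seoul, Tunis, Vilnius, Accra, Delhi, Oslo]
Visit Seoul → queue [Tunis, Vilnius, Accra, Delhi, Oslo]
Visit Tunis; enqueue Sofia → queue [Vilnius, Accra, Delhi, Oslo, Sofia]
Visit Vilnius; enqueue Lagos, Rabat → queue [Accra, Delhi, Oslo, Sofia, Lagos, Rabat]
Visit Accra; enqueue Bogota → queue [Delhi, Oslo, Sofia, Lagos, Rabat, Bogota]
Visit Delhi → queue [Oslo, Sofia, Lagos, Rabat, Bogota]
Visit Oslo → queue [Sofia, Lagos, Rabat, Bogota]
Visit Sofia; enqueue Minsk → queue [Lagos, Rabat, Bogota, Minsk]
Visit Lagos → queue [Rabat, Bogota, Minsk]
Visit Rabat → queue [Bogota, Minsk]
Visit Bogota; enqueue Paris → queue [Minsk, Paris]
Visit Minsk → queue [Paris]
Visit Paris → queue []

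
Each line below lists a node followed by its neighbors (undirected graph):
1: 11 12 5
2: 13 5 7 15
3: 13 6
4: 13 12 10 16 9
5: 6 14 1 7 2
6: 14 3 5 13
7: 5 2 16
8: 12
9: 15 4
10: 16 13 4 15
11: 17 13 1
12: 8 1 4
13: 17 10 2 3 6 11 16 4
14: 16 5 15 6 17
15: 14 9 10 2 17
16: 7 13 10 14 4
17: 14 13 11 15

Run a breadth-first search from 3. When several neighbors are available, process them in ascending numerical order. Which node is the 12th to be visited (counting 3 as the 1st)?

Visit 3; enqueue 6, 13 → queue [6, 13]
Visit 6; enqueue 5, 14 → queue [13, 5, 14]
Visit 13; enqueue 2, 4, 10, 11, 16, 17 → queue [5, 14, 2, 4, 10, 11, 16, 17]
Visit 5; enqueue 1, 7 → queue [14, 2, 4, 10, 11, 16, 17, 1, 7]
Visit 14; enqueue 15 → queue [2, 4, 10, 11, 16, 17, 1, 7, 15]
Visit 2 → queue [4, 10, 11, 16, 17, 1, 7, 15]
Visit 4; enqueue 9, 12 → queue [10, 11, 16, 17, 1, 7, 15, 9, 12]
Visit 10 → queue [11, 16, 17, 1, 7, 15, 9, 12]
Visit 11 → queue [16, 17, 1, 7, 15, 9, 12]
Visit 16 → queue [17, 1, 7, 15, 9, 12]
Visit 17 → queue [1, 7, 15, 9, 12]
Visit 1 → queue [7, 15, 9, 12]
Visit 7 → queue [15, 9, 12]
Visit 15 → queue [9, 12]
Visit 9 → queue [12]
Visit 12; enqueue 8 → queue [8]
Visit 8 → queue []

Visit order: 3, 6, 13, 5, 14, 2, 4, 10, 11, 16, 17, 1, 7, 15, 9, 12, 8

1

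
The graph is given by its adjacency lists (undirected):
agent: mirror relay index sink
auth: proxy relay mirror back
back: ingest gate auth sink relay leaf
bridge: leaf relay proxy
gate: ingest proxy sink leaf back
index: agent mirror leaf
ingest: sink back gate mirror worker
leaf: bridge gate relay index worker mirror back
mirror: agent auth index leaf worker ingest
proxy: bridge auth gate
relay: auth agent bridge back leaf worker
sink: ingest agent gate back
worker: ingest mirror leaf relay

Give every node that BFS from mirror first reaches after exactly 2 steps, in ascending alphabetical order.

Level 0: mirror
Level 1: agent, auth, index, ingest, leaf, worker
Level 2: back, bridge, gate, proxy, relay, sink

back, bridge, gate, proxy, relay, sink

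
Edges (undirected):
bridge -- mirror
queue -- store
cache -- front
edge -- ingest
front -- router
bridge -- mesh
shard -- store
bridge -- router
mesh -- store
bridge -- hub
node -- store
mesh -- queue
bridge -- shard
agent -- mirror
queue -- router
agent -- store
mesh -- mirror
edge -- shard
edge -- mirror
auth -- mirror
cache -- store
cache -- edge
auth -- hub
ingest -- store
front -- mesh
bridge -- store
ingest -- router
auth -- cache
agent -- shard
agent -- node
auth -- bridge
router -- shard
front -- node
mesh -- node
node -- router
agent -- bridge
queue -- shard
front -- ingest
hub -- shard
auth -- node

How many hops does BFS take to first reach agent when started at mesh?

Level 0: mesh
Level 1: bridge, front, mirror, node, queue, store
Level 2: agent, auth, cache, edge, hub, ingest, router, shard
agent first appears at level 2.

2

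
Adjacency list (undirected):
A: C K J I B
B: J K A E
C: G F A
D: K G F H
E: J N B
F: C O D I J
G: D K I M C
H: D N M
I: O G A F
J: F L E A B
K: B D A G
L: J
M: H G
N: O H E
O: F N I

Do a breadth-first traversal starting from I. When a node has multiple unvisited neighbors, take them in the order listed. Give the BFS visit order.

I → O → G → A → F → N → D → K → M → C → J → B → H → E → L

Visit I; enqueue O, G, A, F → queue [O, G, A, F]
Visit O; enqueue N → queue [G, A, F, N]
Visit G; enqueue D, K, M, C → queue [A, F, N, D, K, M, C]
Visit A; enqueue J, B → queue [F, N, D, K, M, C, J, B]
Visit F → queue [N, D, K, M, C, J, B]
Visit N; enqueue H, E → queue [D, K, M, C, J, B, H, E]
Visit D → queue [K, M, C, J, B, H, E]
Visit K → queue [M, C, J, B, H, E]
Visit M → queue [C, J, B, H, E]
Visit C → queue [J, B, H, E]
Visit J; enqueue L → queue [B, H, E, L]
Visit B → queue [H, E, L]
Visit H → queue [E, L]
Visit E → queue [L]
Visit L → queue []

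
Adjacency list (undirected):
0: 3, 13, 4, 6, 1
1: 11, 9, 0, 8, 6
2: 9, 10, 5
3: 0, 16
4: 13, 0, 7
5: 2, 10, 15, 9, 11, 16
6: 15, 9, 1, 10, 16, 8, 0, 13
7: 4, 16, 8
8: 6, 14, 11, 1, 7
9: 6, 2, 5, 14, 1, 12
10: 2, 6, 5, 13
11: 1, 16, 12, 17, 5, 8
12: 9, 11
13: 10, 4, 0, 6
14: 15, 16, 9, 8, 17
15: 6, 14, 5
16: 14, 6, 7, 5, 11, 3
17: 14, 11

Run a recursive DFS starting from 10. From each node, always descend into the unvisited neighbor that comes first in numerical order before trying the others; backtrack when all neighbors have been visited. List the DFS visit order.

10, 2, 5, 9, 1, 0, 3, 16, 6, 8, 7, 4, 13, 11, 12, 17, 14, 15

Visit 10
10 → 2
2 → 5
5 → 9
9 → 1
1 → 0
0 → 3
3 → 16
16 → 6
6 → 8
8 → 7
7 → 4
4 → 13
8 → 11
11 → 12
11 → 17
17 → 14
14 → 15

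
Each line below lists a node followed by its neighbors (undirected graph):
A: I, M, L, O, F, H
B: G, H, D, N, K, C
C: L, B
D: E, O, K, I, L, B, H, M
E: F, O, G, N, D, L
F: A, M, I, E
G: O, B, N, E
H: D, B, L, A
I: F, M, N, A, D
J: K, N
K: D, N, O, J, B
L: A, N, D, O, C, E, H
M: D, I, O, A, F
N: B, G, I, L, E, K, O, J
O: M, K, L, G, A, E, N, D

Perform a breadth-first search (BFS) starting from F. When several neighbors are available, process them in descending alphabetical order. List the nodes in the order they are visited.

F M I E A O D N L G H K B J C

Visit F; enqueue M, I, E, A → queue [M, I, E, A]
Visit M; enqueue O, D → queue [I, E, A, O, D]
Visit I; enqueue N → queue [E, A, O, D, N]
Visit E; enqueue L, G → queue [A, O, D, N, L, G]
Visit A; enqueue H → queue [O, D, N, L, G, H]
Visit O; enqueue K → queue [D, N, L, G, H, K]
Visit D; enqueue B → queue [N, L, G, H, K, B]
Visit N; enqueue J → queue [L, G, H, K, B, J]
Visit L; enqueue C → queue [G, H, K, B, J, C]
Visit G → queue [H, K, B, J, C]
Visit H → queue [K, B, J, C]
Visit K → queue [B, J, C]
Visit B → queue [J, C]
Visit J → queue [C]
Visit C → queue []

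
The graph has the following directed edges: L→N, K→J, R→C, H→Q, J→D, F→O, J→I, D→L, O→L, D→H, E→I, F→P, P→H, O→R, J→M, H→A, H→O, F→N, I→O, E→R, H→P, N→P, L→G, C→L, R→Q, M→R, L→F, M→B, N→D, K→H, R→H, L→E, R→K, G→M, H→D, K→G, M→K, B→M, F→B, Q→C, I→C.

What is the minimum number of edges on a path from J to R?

2

Level 0: J
Level 1: D, I, M
Level 2: B, C, H, K, L, O, R
Level 3: A, E, F, G, N, P, Q
R first appears at level 2.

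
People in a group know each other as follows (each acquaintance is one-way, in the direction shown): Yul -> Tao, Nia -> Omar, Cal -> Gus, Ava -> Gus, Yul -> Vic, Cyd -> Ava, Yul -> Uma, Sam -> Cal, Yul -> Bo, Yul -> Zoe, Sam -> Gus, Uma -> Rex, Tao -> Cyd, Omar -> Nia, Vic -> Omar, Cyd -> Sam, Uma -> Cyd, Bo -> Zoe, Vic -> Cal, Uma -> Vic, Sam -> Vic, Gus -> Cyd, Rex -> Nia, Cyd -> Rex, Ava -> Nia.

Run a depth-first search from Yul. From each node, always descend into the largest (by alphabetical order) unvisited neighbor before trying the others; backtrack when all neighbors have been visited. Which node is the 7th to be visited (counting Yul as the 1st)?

Gus

Visit Yul
Yul → Zoe
Yul → Vic
Vic → Omar
Omar → Nia
Vic → Cal
Cal → Gus
Gus → Cyd
Cyd → Sam
Cyd → Rex
Cyd → Ava
Yul → Uma
Yul → Tao
Yul → Bo

Visit order: Yul, Zoe, Vic, Omar, Nia, Cal, Gus, Cyd, Sam, Rex, Ava, Uma, Tao, Bo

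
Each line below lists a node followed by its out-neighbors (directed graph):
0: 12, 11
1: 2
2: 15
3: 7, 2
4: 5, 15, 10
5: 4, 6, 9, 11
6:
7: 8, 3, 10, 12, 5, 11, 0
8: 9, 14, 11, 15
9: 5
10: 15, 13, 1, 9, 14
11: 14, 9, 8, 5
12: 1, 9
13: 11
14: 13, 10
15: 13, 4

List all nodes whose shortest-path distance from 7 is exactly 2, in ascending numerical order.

1, 2, 4, 6, 9, 13, 14, 15

Level 0: 7
Level 1: 0, 3, 5, 8, 10, 11, 12
Level 2: 1, 2, 4, 6, 9, 13, 14, 15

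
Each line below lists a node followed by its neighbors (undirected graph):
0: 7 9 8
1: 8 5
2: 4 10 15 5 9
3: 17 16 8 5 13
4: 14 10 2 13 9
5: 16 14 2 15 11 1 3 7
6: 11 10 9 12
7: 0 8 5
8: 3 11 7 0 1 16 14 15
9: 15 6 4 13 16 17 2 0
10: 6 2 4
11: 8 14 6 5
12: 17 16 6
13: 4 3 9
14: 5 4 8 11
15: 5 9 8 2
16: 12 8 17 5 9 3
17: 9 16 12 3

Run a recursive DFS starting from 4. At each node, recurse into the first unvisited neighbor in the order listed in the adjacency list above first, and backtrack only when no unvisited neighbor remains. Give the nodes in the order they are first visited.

4, 14, 5, 16, 12, 17, 9, 15, 8, 3, 13, 11, 6, 10, 2, 7, 0, 1

Visit 4
4 → 14
14 → 5
5 → 16
16 → 12
12 → 17
17 → 9
9 → 15
15 → 8
8 → 3
3 → 13
8 → 11
11 → 6
6 → 10
10 → 2
8 → 7
7 → 0
8 → 1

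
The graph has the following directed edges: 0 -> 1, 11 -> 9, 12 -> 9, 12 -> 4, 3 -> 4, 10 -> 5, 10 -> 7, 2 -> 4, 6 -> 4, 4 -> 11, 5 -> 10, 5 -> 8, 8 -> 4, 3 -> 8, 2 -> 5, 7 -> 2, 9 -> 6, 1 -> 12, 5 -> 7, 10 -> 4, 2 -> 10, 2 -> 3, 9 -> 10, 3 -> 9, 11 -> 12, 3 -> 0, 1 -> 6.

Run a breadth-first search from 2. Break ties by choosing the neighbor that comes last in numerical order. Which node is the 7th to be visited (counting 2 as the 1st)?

Visit 2; enqueue 10, 5, 4, 3 → queue [10, 5, 4, 3]
Visit 10; enqueue 7 → queue [5, 4, 3, 7]
Visit 5; enqueue 8 → queue [4, 3, 7, 8]
Visit 4; enqueue 11 → queue [3, 7, 8, 11]
Visit 3; enqueue 9, 0 → queue [7, 8, 11, 9, 0]
Visit 7 → queue [8, 11, 9, 0]
Visit 8 → queue [11, 9, 0]
Visit 11; enqueue 12 → queue [9, 0, 12]
Visit 9; enqueue 6 → queue [0, 12, 6]
Visit 0; enqueue 1 → queue [12, 6, 1]
Visit 12 → queue [6, 1]
Visit 6 → queue [1]
Visit 1 → queue []

Visit order: 2, 10, 5, 4, 3, 7, 8, 11, 9, 0, 12, 6, 1

8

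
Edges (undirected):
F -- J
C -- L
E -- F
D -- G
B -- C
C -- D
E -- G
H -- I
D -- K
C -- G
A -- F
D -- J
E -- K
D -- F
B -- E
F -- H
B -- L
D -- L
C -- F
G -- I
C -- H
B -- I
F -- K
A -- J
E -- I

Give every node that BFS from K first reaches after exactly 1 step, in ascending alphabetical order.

Level 0: K
Level 1: D, E, F
Level 2: A, B, C, G, H, I, J, L

D, E, F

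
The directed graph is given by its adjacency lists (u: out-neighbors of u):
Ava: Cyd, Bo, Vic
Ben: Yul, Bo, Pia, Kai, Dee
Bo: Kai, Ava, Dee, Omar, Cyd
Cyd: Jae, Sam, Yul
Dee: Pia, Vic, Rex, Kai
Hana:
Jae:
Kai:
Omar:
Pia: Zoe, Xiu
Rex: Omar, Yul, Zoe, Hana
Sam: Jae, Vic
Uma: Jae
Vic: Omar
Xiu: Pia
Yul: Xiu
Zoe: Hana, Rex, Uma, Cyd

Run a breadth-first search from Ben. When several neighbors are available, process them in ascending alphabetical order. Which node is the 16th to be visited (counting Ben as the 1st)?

Hana

Visit Ben; enqueue Bo, Dee, Kai, Pia, Yul → queue [Bo, Dee, Kai, Pia, Yul]
Visit Bo; enqueue Ava, Cyd, Omar → queue [Dee, Kai, Pia, Yul, Ava, Cyd, Omar]
Visit Dee; enqueue Rex, Vic → queue [Kai, Pia, Yul, Ava, Cyd, Omar, Rex, Vic]
Visit Kai → queue [Pia, Yul, Ava, Cyd, Omar, Rex, Vic]
Visit Pia; enqueue Xiu, Zoe → queue [Yul, Ava, Cyd, Omar, Rex, Vic, Xiu, Zoe]
Visit Yul → queue [Ava, Cyd, Omar, Rex, Vic, Xiu, Zoe]
Visit Ava → queue [Cyd, Omar, Rex, Vic, Xiu, Zoe]
Visit Cyd; enqueue Jae, Sam → queue [Omar, Rex, Vic, Xiu, Zoe, Jae, Sam]
Visit Omar → queue [Rex, Vic, Xiu, Zoe, Jae, Sam]
Visit Rex; enqueue Hana → queue [Vic, Xiu, Zoe, Jae, Sam, Hana]
Visit Vic → queue [Xiu, Zoe, Jae, Sam, Hana]
Visit Xiu → queue [Zoe, Jae, Sam, Hana]
Visit Zoe; enqueue Uma → queue [Jae, Sam, Hana, Uma]
Visit Jae → queue [Sam, Hana, Uma]
Visit Sam → queue [Hana, Uma]
Visit Hana → queue [Uma]
Visit Uma → queue []

Visit order: Ben, Bo, Dee, Kai, Pia, Yul, Ava, Cyd, Omar, Rex, Vic, Xiu, Zoe, Jae, Sam, Hana, Uma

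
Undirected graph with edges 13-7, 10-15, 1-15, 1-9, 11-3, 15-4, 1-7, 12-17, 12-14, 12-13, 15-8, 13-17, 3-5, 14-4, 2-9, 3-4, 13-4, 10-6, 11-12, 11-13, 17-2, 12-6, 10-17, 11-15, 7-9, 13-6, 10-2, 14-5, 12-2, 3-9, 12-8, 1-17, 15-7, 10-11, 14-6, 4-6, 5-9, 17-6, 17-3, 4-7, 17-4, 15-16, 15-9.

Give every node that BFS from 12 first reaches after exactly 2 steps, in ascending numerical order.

Level 0: 12
Level 1: 2, 6, 8, 11, 13, 14, 17
Level 2: 1, 3, 4, 5, 7, 9, 10, 15
Level 3: 16

1, 3, 4, 5, 7, 9, 10, 15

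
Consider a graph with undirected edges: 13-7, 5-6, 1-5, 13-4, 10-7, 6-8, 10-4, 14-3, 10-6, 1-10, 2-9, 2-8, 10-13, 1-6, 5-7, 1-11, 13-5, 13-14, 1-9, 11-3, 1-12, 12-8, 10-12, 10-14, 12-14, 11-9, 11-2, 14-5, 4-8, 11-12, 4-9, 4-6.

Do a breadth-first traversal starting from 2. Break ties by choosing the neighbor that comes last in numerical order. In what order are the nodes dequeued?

Visit 2; enqueue 11, 9, 8 → queue [11, 9, 8]
Visit 11; enqueue 12, 3, 1 → queue [9, 8, 12, 3, 1]
Visit 9; enqueue 4 → queue [8, 12, 3, 1, 4]
Visit 8; enqueue 6 → queue [12, 3, 1, 4, 6]
Visit 12; enqueue 14, 10 → queue [3, 1, 4, 6, 14, 10]
Visit 3 → queue [1, 4, 6, 14, 10]
Visit 1; enqueue 5 → queue [4, 6, 14, 10, 5]
Visit 4; enqueue 13 → queue [6, 14, 10, 5, 13]
Visit 6 → queue [14, 10, 5, 13]
Visit 14 → queue [10, 5, 13]
Visit 10; enqueue 7 → queue [5, 13, 7]
Visit 5 → queue [13, 7]
Visit 13 → queue [7]
Visit 7 → queue []

2, 11, 9, 8, 12, 3, 1, 4, 6, 14, 10, 5, 13, 7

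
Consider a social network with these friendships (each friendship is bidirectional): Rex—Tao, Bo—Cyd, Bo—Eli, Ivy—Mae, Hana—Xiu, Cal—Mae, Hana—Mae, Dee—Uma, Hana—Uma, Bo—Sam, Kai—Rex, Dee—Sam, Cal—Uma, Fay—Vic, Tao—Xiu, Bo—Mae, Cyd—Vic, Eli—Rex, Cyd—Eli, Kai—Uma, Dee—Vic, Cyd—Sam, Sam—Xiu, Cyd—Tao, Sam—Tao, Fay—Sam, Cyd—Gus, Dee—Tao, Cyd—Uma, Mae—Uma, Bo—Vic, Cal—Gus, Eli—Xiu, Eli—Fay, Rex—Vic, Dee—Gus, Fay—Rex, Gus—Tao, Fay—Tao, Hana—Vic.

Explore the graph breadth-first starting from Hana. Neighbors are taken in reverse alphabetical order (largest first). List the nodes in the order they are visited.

Hana, Xiu, Vic, Uma, Mae, Tao, Sam, Eli, Rex, Fay, Dee, Cyd, Bo, Kai, Cal, Ivy, Gus

Visit Hana; enqueue Xiu, Vic, Uma, Mae → queue [Xiu, Vic, Uma, Mae]
Visit Xiu; enqueue Tao, Sam, Eli → queue [Vic, Uma, Mae, Tao, Sam, Eli]
Visit Vic; enqueue Rex, Fay, Dee, Cyd, Bo → queue [Uma, Mae, Tao, Sam, Eli, Rex, Fay, Dee, Cyd, Bo]
Visit Uma; enqueue Kai, Cal → queue [Mae, Tao, Sam, Eli, Rex, Fay, Dee, Cyd, Bo, Kai, Cal]
Visit Mae; enqueue Ivy → queue [Tao, Sam, Eli, Rex, Fay, Dee, Cyd, Bo, Kai, Cal, Ivy]
Visit Tao; enqueue Gus → queue [Sam, Eli, Rex, Fay, Dee, Cyd, Bo, Kai, Cal, Ivy, Gus]
Visit Sam → queue [Eli, Rex, Fay, Dee, Cyd, Bo, Kai, Cal, Ivy, Gus]
Visit Eli → queue [Rex, Fay, Dee, Cyd, Bo, Kai, Cal, Ivy, Gus]
Visit Rex → queue [Fay, Dee, Cyd, Bo, Kai, Cal, Ivy, Gus]
Visit Fay → queue [Dee, Cyd, Bo, Kai, Cal, Ivy, Gus]
Visit Dee → queue [Cyd, Bo, Kai, Cal, Ivy, Gus]
Visit Cyd → queue [Bo, Kai, Cal, Ivy, Gus]
Visit Bo → queue [Kai, Cal, Ivy, Gus]
Visit Kai → queue [Cal, Ivy, Gus]
Visit Cal → queue [Ivy, Gus]
Visit Ivy → queue [Gus]
Visit Gus → queue []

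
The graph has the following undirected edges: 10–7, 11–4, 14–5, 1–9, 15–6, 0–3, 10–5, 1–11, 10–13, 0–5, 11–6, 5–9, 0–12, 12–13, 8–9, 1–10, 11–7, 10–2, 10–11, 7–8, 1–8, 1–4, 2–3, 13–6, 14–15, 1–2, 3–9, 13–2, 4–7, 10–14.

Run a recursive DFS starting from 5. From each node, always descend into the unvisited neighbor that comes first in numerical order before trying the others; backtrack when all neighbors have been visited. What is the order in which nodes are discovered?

Visit 5
5 → 0
0 → 3
3 → 2
2 → 1
1 → 4
4 → 7
7 → 8
8 → 9
7 → 10
10 → 11
11 → 6
6 → 13
13 → 12
6 → 15
15 → 14

5 -> 0 -> 3 -> 2 -> 1 -> 4 -> 7 -> 8 -> 9 -> 10 -> 11 -> 6 -> 13 -> 12 -> 15 -> 14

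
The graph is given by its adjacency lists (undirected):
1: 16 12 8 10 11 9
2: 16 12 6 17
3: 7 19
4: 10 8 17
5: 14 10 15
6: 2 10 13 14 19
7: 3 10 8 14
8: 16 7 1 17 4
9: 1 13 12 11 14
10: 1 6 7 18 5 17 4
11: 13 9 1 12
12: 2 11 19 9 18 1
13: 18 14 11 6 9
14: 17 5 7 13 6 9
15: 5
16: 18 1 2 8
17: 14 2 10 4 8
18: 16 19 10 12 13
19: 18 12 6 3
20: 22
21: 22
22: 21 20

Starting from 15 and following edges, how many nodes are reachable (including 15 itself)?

BFS from 15 visits: 15, 5, 10, 14, 1, 4, 6, 7, 17, 18, 9, 13, 8, 11, 12, 16, 2, 19, 3
Reachable nodes: 19 of 22 total.

19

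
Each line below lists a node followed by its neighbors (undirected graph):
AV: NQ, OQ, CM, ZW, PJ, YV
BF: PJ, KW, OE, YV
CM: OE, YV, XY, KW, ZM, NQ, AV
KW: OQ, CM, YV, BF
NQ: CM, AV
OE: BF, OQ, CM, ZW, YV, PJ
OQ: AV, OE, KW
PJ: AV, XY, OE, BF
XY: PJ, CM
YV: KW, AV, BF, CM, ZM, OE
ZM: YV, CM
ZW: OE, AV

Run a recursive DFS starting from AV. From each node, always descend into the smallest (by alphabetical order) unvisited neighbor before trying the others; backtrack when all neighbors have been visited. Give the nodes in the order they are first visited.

Visit AV
AV → CM
CM → KW
KW → BF
BF → OE
OE → OQ
OE → PJ
PJ → XY
OE → YV
YV → ZM
OE → ZW
CM → NQ

AV -> CM -> KW -> BF -> OE -> OQ -> PJ -> XY -> YV -> ZM -> ZW -> NQ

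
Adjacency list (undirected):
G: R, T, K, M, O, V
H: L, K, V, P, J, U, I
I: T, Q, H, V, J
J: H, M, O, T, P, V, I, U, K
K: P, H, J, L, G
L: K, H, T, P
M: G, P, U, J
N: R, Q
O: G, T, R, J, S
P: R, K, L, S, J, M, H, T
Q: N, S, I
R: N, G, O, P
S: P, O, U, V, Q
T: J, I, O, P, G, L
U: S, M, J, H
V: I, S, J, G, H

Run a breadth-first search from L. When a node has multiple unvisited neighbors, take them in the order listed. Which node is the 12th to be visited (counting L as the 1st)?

R

Visit L; enqueue K, H, T, P → queue [K, H, T, P]
Visit K; enqueue J, G → queue [H, T, P, J, G]
Visit H; enqueue V, U, I → queue [T, P, J, G, V, U, I]
Visit T; enqueue O → queue [P, J, G, V, U, I, O]
Visit P; enqueue R, S, M → queue [J, G, V, U, I, O, R, S, M]
Visit J → queue [G, V, U, I, O, R, S, M]
Visit G → queue [V, U, I, O, R, S, M]
Visit V → queue [U, I, O, R, S, M]
Visit U → queue [I, O, R, S, M]
Visit I; enqueue Q → queue [O, R, S, M, Q]
Visit O → queue [R, S, M, Q]
Visit R; enqueue N → queue [S, M, Q, N]
Visit S → queue [M, Q, N]
Visit M → queue [Q, N]
Visit Q → queue [N]
Visit N → queue []

Visit order: L, K, H, T, P, J, G, V, U, I, O, R, S, M, Q, N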